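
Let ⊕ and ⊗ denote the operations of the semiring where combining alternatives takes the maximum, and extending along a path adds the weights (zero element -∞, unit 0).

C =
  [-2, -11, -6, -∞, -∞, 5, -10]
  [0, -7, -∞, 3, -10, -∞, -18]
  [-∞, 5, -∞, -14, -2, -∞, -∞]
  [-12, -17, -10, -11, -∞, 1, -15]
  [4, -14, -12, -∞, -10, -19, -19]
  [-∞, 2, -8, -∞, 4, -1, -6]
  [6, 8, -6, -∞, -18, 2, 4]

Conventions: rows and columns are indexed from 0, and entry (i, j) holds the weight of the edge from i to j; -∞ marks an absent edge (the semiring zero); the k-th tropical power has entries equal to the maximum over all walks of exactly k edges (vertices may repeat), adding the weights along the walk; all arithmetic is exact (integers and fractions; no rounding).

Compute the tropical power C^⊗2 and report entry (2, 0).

C^⊗2:
  [-4, 7, -3, -8, 9, 4, -1]
  [-2, -10, -6, -4, -17, 5, -10]
  [5, -2, -14, 8, -5, -13, -13]
  [-9, 3, -7, -14, 5, 0, -5]
  [2, -7, -2, -11, -14, 9, -6]
  [8, 2, -8, 5, 3, -2, -2]
  [10, 12, 0, 11, 6, 11, 8]
Key observation: the optimum is the walk 2->1->0, with weight 5 + 0 = 5.
Optimal value attained by: walk 2->1->0.
Answer: (C^⊗2)[2][0] = 5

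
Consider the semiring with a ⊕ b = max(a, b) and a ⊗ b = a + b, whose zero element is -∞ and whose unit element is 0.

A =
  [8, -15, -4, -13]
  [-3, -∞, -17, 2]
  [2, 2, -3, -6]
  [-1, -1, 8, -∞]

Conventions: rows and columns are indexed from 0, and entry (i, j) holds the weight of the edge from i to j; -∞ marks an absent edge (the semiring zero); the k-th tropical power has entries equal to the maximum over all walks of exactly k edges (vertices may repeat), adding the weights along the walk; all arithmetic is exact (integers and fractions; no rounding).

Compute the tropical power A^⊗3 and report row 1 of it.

A^⊗2:
  [16, -2, 4, -5]
  [5, 1, 10, -16]
  [10, -1, 2, 4]
  [10, 10, 5, 2]
A^⊗3:
  [24, 6, 12, 3]
  [13, 12, 7, 4]
  [18, 4, 12, 1]
  [18, 7, 10, 12]
Answer: row 1 of A^⊗3 = [13, 12, 7, 4]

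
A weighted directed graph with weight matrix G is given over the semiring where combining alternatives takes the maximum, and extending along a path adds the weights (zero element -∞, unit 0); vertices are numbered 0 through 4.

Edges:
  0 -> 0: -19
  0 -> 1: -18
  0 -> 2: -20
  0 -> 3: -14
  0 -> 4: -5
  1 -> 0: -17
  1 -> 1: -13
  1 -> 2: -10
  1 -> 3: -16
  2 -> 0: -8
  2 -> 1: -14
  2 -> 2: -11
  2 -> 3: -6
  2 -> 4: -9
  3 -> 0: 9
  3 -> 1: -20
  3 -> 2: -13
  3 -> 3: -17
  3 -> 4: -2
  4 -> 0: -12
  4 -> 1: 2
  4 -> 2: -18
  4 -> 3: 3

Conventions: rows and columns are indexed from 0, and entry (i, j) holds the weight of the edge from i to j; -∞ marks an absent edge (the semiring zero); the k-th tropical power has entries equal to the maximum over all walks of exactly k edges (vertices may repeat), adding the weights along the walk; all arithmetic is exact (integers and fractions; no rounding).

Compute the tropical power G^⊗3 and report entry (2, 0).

G^⊗2:
  [-5, -3, -23, -2, -16]
  [-7, -24, -21, -16, -18]
  [3, -7, -19, -6, -8]
  [-8, 0, -11, 1, 4]
  [12, -11, -8, -14, 1]
G^⊗3:
  [7, -14, -13, -13, -4]
  [-7, -16, -27, -15, -12]
  [3, -6, -17, -5, -2]
  [10, 6, -10, 7, -1]
  [-5, 3, -8, 4, 7]
Key observation: the optimum is the walk 2->4->3->0, with weight (-9) + 3 + 9 = 3.
Optimal value attained by: walk 2->4->3->0.
Answer: (G^⊗3)[2][0] = 3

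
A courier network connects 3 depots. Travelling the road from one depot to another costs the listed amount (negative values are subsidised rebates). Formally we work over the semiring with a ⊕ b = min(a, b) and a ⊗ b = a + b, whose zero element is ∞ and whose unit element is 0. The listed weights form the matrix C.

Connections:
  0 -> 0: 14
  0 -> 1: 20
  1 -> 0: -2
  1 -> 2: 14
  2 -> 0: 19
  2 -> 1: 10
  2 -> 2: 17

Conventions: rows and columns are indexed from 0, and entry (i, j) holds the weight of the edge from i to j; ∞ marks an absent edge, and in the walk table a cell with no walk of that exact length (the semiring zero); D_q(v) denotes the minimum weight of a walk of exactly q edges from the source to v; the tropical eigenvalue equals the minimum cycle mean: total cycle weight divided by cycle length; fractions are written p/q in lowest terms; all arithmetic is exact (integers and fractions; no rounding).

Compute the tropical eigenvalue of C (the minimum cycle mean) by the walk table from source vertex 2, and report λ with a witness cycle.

q=0: [∞, ∞, 0]
q=1: [19, 10, 17]
q=2: [8, 27, 24]
q=3: [22, 28, 41]
Optimal cycle mean attained by: cycle 0->1->0, total 20 + (-2), length 2.
Answer: λ = 9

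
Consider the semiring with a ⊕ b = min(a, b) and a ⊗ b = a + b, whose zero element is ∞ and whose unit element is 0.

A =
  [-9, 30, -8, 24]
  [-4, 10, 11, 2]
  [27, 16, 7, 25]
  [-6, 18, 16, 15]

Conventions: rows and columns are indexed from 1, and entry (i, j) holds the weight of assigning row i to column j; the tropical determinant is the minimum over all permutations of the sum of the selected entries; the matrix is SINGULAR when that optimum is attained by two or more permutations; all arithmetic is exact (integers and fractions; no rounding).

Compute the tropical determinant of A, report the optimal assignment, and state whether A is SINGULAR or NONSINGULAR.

σ = (1, 2, 3, 4): (-9) + 10 + 7 + 15 = 23
σ = (1, 2, 4, 3): (-9) + 10 + 25 + 16 = 42
σ = (1, 3, 2, 4): (-9) + 11 + 16 + 15 = 33
σ = (1, 3, 4, 2): (-9) + 11 + 25 + 18 = 45
σ = (1, 4, 2, 3): (-9) + 2 + 16 + 16 = 25
σ = (1, 4, 3, 2): (-9) + 2 + 7 + 18 = 18
σ = (2, 1, 3, 4): 30 + (-4) + 7 + 15 = 48
σ = (2, 1, 4, 3): 30 + (-4) + 25 + 16 = 67
σ = (2, 3, 1, 4): 30 + 11 + 27 + 15 = 83
σ = (2, 3, 4, 1): 30 + 11 + 25 + (-6) = 60
σ = (2, 4, 1, 3): 30 + 2 + 27 + 16 = 75
σ = (2, 4, 3, 1): 30 + 2 + 7 + (-6) = 33
σ = (3, 1, 2, 4): (-8) + (-4) + 16 + 15 = 19
σ = (3, 1, 4, 2): (-8) + (-4) + 25 + 18 = 31
σ = (3, 2, 1, 4): (-8) + 10 + 27 + 15 = 44
σ = (3, 2, 4, 1): (-8) + 10 + 25 + (-6) = 21
σ = (3, 4, 1, 2): (-8) + 2 + 27 + 18 = 39
σ = (3, 4, 2, 1): (-8) + 2 + 16 + (-6) = 4
σ = (4, 1, 2, 3): 24 + (-4) + 16 + 16 = 52
σ = (4, 1, 3, 2): 24 + (-4) + 7 + 18 = 45
σ = (4, 2, 1, 3): 24 + 10 + 27 + 16 = 77
σ = (4, 2, 3, 1): 24 + 10 + 7 + (-6) = 35
σ = (4, 3, 1, 2): 24 + 11 + 27 + 18 = 80
σ = (4, 3, 2, 1): 24 + 11 + 16 + (-6) = 45
Optimal value attained by: σ = (3, 4, 2, 1).
Answer: det⊕(A) = 4; verdict: NONSINGULAR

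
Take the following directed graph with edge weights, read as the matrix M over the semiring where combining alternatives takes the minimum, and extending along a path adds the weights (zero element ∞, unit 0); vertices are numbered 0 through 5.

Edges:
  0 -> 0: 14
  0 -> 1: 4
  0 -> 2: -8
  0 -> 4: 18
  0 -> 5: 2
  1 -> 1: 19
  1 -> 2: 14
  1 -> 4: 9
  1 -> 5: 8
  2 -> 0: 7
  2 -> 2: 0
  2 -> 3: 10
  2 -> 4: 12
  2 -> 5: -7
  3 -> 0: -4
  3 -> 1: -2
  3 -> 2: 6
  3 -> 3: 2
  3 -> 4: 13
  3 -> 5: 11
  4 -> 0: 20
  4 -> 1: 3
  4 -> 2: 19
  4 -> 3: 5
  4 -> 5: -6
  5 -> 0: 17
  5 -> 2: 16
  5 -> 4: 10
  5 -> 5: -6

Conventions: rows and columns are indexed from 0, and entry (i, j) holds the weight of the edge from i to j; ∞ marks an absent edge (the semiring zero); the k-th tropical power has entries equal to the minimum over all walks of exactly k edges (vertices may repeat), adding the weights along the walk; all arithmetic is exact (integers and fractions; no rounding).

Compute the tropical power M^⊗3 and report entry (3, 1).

M^⊗2:
  [-1, 18, -8, 2, 4, -15]
  [21, 12, 14, 14, 18, 2]
  [6, 8, -1, 10, 3, -13]
  [-2, 0, -12, 4, 7, -2]
  [1, 3, 10, 7, 4, -12]
  [11, 13, 9, 15, 4, -12]
M^⊗3:
  [-2, 0, -9, 2, -5, -21]
  [10, 12, 13, 16, 12, -4]
  [4, 6, -2, 8, -3, -19]
  [-5, 2, -12, -2, 0, -19]
  [3, 5, -7, 9, -2, -18]
  [5, 7, 3, 9, -2, -18]
Key observation: the optimum is the walk 3->3->0->1, with weight 2 + (-4) + 4 = 2.
Optimal value attained by: walk 3->3->0->1.
Answer: (M^⊗3)[3][1] = 2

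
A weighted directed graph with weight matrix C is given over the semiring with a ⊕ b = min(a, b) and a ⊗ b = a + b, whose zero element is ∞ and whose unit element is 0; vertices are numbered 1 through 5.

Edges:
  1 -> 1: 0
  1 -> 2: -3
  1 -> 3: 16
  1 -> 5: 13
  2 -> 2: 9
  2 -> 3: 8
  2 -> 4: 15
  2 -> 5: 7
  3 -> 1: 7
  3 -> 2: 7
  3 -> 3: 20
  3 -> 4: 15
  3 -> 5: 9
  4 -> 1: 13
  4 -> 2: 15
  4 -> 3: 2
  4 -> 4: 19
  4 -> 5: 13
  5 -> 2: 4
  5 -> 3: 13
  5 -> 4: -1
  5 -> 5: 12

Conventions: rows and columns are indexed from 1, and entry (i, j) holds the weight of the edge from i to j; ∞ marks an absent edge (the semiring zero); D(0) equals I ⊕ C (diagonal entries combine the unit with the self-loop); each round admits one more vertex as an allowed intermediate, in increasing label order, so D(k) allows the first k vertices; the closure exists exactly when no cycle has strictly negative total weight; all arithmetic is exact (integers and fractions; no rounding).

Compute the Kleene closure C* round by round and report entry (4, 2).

D(0):
  [0, -3, 16, ∞, 13]
  [∞, 0, 8, 15, 7]
  [7, 7, 0, 15, 9]
  [13, 15, 2, 0, 13]
  [∞, 4, 13, -1, 0]
D(1):
  [0, -3, 16, ∞, 13]
  [∞, 0, 8, 15, 7]
  [7, 4, 0, 15, 9]
  [13, 10, 2, 0, 13]
  [∞, 4, 13, -1, 0]
D(2):
  [0, -3, 5, 12, 4]
  [∞, 0, 8, 15, 7]
  [7, 4, 0, 15, 9]
  [13, 10, 2, 0, 13]
  [∞, 4, 12, -1, 0]
D(3):
  [0, -3, 5, 12, 4]
  [15, 0, 8, 15, 7]
  [7, 4, 0, 15, 9]
  [9, 6, 2, 0, 11]
  [19, 4, 12, -1, 0]
D(4):
  [0, -3, 5, 12, 4]
  [15, 0, 8, 15, 7]
  [7, 4, 0, 15, 9]
  [9, 6, 2, 0, 11]
  [8, 4, 1, -1, 0]
D(5):
  [0, -3, 5, 3, 4]
  [15, 0, 8, 6, 7]
  [7, 4, 0, 8, 9]
  [9, 6, 2, 0, 11]
  [8, 4, 1, -1, 0]
Answer: C*[4][2] = 6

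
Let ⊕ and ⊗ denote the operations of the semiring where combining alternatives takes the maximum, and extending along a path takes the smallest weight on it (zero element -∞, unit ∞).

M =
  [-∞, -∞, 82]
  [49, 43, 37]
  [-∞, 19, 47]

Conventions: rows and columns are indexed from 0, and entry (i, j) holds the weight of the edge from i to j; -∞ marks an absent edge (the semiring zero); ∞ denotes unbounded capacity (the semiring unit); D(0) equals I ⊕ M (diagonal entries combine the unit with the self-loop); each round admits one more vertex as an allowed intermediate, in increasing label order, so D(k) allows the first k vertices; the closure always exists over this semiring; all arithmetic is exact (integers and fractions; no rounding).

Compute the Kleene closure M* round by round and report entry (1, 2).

D(0):
  [∞, -∞, 82]
  [49, ∞, 37]
  [-∞, 19, ∞]
D(1):
  [∞, -∞, 82]
  [49, ∞, 49]
  [-∞, 19, ∞]
D(2):
  [∞, -∞, 82]
  [49, ∞, 49]
  [19, 19, ∞]
D(3):
  [∞, 19, 82]
  [49, ∞, 49]
  [19, 19, ∞]
Answer: M*[1][2] = 49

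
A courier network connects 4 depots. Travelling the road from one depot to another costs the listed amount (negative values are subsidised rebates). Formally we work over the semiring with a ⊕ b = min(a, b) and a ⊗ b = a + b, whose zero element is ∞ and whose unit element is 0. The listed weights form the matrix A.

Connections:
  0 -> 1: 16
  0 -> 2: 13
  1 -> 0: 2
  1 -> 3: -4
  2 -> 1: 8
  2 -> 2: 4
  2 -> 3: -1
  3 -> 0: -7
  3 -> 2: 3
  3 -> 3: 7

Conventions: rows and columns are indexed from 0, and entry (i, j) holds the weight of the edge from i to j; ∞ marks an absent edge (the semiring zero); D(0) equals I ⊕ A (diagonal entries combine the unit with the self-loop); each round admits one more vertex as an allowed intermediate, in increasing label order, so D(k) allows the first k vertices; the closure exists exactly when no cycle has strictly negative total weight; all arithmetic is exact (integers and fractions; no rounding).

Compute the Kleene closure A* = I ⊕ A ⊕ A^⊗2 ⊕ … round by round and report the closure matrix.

D(0):
  [0, 16, 13, ∞]
  [2, 0, ∞, -4]
  [∞, 8, 0, -1]
  [-7, ∞, 3, 0]
D(1):
  [0, 16, 13, ∞]
  [2, 0, 15, -4]
  [∞, 8, 0, -1]
  [-7, 9, 3, 0]
D(2):
  [0, 16, 13, 12]
  [2, 0, 15, -4]
  [10, 8, 0, -1]
  [-7, 9, 3, 0]
D(3):
  [0, 16, 13, 12]
  [2, 0, 15, -4]
  [10, 8, 0, -1]
  [-7, 9, 3, 0]
D(4):
  [0, 16, 13, 12]
  [-11, 0, -1, -4]
  [-8, 8, 0, -1]
  [-7, 9, 3, 0]
Answer: A* = [[0, 16, 13, 12], [-11, 0, -1, -4], [-8, 8, 0, -1], [-7, 9, 3, 0]]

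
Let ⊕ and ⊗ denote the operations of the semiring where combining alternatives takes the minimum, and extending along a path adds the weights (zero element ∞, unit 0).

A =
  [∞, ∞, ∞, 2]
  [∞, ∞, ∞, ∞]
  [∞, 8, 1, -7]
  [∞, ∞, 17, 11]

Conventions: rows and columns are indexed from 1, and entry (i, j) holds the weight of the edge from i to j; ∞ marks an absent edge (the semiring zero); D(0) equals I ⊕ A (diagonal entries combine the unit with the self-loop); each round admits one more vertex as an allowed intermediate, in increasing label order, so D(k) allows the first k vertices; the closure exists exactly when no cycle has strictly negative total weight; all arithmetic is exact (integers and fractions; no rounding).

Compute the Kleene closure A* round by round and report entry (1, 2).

D(0):
  [0, ∞, ∞, 2]
  [∞, 0, ∞, ∞]
  [∞, 8, 0, -7]
  [∞, ∞, 17, 0]
D(1):
  [0, ∞, ∞, 2]
  [∞, 0, ∞, ∞]
  [∞, 8, 0, -7]
  [∞, ∞, 17, 0]
D(2):
  [0, ∞, ∞, 2]
  [∞, 0, ∞, ∞]
  [∞, 8, 0, -7]
  [∞, ∞, 17, 0]
D(3):
  [0, ∞, ∞, 2]
  [∞, 0, ∞, ∞]
  [∞, 8, 0, -7]
  [∞, 25, 17, 0]
D(4):
  [0, 27, 19, 2]
  [∞, 0, ∞, ∞]
  [∞, 8, 0, -7]
  [∞, 25, 17, 0]
Answer: A*[1][2] = 27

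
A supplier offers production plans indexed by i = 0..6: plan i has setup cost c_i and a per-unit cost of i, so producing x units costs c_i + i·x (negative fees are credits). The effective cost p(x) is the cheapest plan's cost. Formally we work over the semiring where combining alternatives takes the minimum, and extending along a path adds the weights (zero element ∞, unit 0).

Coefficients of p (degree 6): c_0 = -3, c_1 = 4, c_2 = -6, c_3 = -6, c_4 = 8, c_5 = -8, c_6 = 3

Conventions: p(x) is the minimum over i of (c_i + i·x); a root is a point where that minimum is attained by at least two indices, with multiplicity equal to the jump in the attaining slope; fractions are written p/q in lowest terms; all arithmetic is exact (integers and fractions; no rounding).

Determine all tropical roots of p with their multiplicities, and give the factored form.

hull edge (i=0, c=-3) to (i=2, c=-6): slope -3/2, span 2
hull edge (i=2, c=-6) to (i=5, c=-8): slope -2/3, span 3
hull edge (i=5, c=-8) to (i=6, c=3): slope 11, span 1
Factored form: p(x) = 3 ⊗ (x ⊕ (-11)) ⊗ (x ⊕ 2/3) ⊗ (x ⊕ 2/3) ⊗ (x ⊕ 2/3) ⊗ (x ⊕ 3/2) ⊗ (x ⊕ 3/2)
Answer: roots = -11 (mult 1), 2/3 (mult 3), 3/2 (mult 2)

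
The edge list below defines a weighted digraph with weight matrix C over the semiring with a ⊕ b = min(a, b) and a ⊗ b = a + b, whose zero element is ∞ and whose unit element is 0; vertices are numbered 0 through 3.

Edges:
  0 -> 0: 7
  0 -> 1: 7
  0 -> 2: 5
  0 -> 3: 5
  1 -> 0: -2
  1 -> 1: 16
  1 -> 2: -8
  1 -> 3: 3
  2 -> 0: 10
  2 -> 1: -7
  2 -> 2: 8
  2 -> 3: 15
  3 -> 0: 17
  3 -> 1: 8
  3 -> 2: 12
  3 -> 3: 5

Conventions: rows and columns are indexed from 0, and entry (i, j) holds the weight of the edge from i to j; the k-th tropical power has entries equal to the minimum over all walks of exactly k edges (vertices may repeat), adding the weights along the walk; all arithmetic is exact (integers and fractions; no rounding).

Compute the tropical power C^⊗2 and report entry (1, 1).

C^⊗2:
  [5, -2, -1, 10]
  [2, -15, 0, 3]
  [-9, 1, -15, -4]
  [6, 5, 0, 10]
Key observation: the optimum is the walk 1->2->1, with weight (-8) + (-7) = -15.
Optimal value attained by: walk 1->2->1.
Answer: (C^⊗2)[1][1] = -15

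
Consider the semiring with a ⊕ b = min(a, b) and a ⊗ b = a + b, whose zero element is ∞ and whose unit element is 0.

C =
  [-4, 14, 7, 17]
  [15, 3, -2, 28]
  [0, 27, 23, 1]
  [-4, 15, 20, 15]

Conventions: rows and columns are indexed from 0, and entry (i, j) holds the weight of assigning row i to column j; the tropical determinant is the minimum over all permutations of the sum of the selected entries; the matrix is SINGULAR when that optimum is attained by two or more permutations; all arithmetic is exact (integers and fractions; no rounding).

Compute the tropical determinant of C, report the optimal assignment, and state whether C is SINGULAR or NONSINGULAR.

σ = (0, 1, 2, 3): (-4) + 3 + 23 + 15 = 37
σ = (0, 1, 3, 2): (-4) + 3 + 1 + 20 = 20
σ = (0, 2, 1, 3): (-4) + (-2) + 27 + 15 = 36
σ = (0, 2, 3, 1): (-4) + (-2) + 1 + 15 = 10
σ = (0, 3, 1, 2): (-4) + 28 + 27 + 20 = 71
σ = (0, 3, 2, 1): (-4) + 28 + 23 + 15 = 62
σ = (1, 0, 2, 3): 14 + 15 + 23 + 15 = 67
σ = (1, 0, 3, 2): 14 + 15 + 1 + 20 = 50
σ = (1, 2, 0, 3): 14 + (-2) + 0 + 15 = 27
σ = (1, 2, 3, 0): 14 + (-2) + 1 + (-4) = 9
σ = (1, 3, 0, 2): 14 + 28 + 0 + 20 = 62
σ = (1, 3, 2, 0): 14 + 28 + 23 + (-4) = 61
σ = (2, 0, 1, 3): 7 + 15 + 27 + 15 = 64
σ = (2, 0, 3, 1): 7 + 15 + 1 + 15 = 38
σ = (2, 1, 0, 3): 7 + 3 + 0 + 15 = 25
σ = (2, 1, 3, 0): 7 + 3 + 1 + (-4) = 7
σ = (2, 3, 0, 1): 7 + 28 + 0 + 15 = 50
σ = (2, 3, 1, 0): 7 + 28 + 27 + (-4) = 58
σ = (3, 0, 1, 2): 17 + 15 + 27 + 20 = 79
σ = (3, 0, 2, 1): 17 + 15 + 23 + 15 = 70
σ = (3, 1, 0, 2): 17 + 3 + 0 + 20 = 40
σ = (3, 1, 2, 0): 17 + 3 + 23 + (-4) = 39
σ = (3, 2, 0, 1): 17 + (-2) + 0 + 15 = 30
σ = (3, 2, 1, 0): 17 + (-2) + 27 + (-4) = 38
Optimal value attained by: σ = (2, 1, 3, 0).
Answer: det⊕(C) = 7; verdict: NONSINGULAR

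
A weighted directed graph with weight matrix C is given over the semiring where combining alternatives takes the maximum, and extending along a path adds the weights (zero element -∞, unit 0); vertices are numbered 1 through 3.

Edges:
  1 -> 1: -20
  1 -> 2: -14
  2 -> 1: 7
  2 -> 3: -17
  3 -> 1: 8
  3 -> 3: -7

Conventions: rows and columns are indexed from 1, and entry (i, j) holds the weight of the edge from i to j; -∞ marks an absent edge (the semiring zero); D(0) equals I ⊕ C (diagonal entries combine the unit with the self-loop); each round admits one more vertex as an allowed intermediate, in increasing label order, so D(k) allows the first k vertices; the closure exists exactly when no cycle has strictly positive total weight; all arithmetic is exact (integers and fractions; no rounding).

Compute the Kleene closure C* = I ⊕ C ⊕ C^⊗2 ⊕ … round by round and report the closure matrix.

D(0):
  [0, -14, -∞]
  [7, 0, -17]
  [8, -∞, 0]
D(1):
  [0, -14, -∞]
  [7, 0, -17]
  [8, -6, 0]
D(2):
  [0, -14, -31]
  [7, 0, -17]
  [8, -6, 0]
D(3):
  [0, -14, -31]
  [7, 0, -17]
  [8, -6, 0]
Answer: C* = [[0, -14, -31], [7, 0, -17], [8, -6, 0]]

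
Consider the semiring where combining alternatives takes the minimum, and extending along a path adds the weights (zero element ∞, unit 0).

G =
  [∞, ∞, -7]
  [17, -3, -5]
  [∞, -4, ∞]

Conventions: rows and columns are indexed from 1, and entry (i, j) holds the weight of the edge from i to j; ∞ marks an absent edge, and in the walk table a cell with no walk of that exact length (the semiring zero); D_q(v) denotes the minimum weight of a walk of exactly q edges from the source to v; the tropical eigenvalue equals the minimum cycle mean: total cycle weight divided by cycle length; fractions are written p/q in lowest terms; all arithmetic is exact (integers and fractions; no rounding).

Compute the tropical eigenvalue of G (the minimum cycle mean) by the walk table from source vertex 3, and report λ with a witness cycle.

q=0: [∞, ∞, 0]
q=1: [∞, -4, ∞]
q=2: [13, -7, -9]
q=3: [10, -13, -12]
Optimal cycle mean attained by: cycle 2->3->2, total (-5) + (-4), length 2.
Answer: λ = -9/2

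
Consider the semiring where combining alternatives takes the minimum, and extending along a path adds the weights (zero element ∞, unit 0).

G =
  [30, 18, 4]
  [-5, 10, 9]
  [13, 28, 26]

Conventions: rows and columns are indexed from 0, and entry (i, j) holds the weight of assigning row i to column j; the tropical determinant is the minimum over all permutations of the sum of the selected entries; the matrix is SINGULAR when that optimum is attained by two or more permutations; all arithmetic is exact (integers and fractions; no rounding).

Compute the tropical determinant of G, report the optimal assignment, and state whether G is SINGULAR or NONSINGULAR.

σ = (0, 1, 2): 30 + 10 + 26 = 66
σ = (0, 2, 1): 30 + 9 + 28 = 67
σ = (1, 0, 2): 18 + (-5) + 26 = 39
σ = (1, 2, 0): 18 + 9 + 13 = 40
σ = (2, 0, 1): 4 + (-5) + 28 = 27
σ = (2, 1, 0): 4 + 10 + 13 = 27
Optimal value attained by: σ = (2, 0, 1).
Answer: det⊕(G) = 27; verdict: SINGULAR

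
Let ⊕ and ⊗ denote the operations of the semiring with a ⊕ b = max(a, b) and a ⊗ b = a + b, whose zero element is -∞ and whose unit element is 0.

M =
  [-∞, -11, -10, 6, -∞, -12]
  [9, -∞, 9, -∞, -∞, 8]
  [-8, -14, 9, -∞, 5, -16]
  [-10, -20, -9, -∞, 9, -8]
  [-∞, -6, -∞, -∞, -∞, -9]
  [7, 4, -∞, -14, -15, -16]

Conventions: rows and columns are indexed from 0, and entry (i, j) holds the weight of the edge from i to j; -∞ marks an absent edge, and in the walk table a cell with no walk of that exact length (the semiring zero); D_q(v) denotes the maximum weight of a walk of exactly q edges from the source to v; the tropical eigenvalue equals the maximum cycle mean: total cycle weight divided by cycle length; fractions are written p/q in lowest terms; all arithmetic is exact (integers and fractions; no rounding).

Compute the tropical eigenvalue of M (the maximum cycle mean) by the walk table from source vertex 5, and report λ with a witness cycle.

q=0: [-∞, -∞, -∞, -∞, -∞, 0]
q=1: [7, 4, -∞, -14, -15, -16]
q=2: [13, -4, 13, 13, -5, 12]
q=3: [19, 16, 22, 19, 22, 5]
q=4: [25, 16, 31, 25, 28, 24]
q=5: [31, 28, 40, 31, 36, 24]
q=6: [37, 30, 49, 37, 45, 36]
Optimal cycle mean attained by: cycle 2->2, total 9, length 1.
Answer: λ = 9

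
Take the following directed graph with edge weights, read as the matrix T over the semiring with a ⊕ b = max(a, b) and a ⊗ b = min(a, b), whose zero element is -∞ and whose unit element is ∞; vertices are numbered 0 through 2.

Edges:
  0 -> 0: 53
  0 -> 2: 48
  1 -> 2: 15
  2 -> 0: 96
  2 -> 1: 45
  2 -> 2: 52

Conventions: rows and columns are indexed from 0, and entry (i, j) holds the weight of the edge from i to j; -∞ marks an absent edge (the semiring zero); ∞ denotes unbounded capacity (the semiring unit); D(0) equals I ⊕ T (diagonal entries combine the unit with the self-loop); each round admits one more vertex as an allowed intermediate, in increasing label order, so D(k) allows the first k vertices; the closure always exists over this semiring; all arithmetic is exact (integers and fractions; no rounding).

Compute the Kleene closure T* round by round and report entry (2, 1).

D(0):
  [∞, -∞, 48]
  [-∞, ∞, 15]
  [96, 45, ∞]
D(1):
  [∞, -∞, 48]
  [-∞, ∞, 15]
  [96, 45, ∞]
D(2):
  [∞, -∞, 48]
  [-∞, ∞, 15]
  [96, 45, ∞]
D(3):
  [∞, 45, 48]
  [15, ∞, 15]
  [96, 45, ∞]
Answer: T*[2][1] = 45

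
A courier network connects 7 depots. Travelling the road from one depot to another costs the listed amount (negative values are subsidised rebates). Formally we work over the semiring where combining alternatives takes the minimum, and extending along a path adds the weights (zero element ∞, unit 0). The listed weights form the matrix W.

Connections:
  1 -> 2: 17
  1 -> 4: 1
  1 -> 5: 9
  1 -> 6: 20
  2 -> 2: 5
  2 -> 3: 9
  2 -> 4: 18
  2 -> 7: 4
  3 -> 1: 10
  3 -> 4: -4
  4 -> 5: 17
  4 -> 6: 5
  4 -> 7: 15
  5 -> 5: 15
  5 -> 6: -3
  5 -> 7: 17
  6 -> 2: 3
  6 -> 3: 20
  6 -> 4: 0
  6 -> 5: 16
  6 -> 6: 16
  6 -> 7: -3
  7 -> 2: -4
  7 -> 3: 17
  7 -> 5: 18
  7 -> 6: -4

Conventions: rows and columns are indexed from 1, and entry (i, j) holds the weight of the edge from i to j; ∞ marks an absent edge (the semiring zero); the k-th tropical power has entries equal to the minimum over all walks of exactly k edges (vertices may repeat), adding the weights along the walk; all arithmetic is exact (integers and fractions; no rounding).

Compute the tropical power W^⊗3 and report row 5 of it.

W^⊗2:
  [∞, 22, 26, 20, 18, 6, 16]
  [19, 0, 14, 5, 22, 0, 9]
  [∞, 27, ∞, 11, 13, 1, 11]
  [∞, 8, 25, 5, 21, 11, 2]
  [∞, 0, 17, -3, 13, 12, -6]
  [30, -7, 12, 16, 15, -7, 7]
  [27, -1, 5, -4, 12, 12, -7]
W^⊗3:
  [36, 9, 26, 6, 22, 12, 3]
  [24, 3, 9, 0, 16, 5, -3]
  [∞, 4, 21, 1, 17, 7, -2]
  [35, -2, 17, 11, 20, -2, 8]
  [27, -10, 9, 12, 12, -10, 4]
  [22, -4, 2, -7, 9, 3, -10]
  [15, -11, 8, 1, 11, -11, 3]
Answer: row 5 of W^⊗3 = [27, -10, 9, 12, 12, -10, 4]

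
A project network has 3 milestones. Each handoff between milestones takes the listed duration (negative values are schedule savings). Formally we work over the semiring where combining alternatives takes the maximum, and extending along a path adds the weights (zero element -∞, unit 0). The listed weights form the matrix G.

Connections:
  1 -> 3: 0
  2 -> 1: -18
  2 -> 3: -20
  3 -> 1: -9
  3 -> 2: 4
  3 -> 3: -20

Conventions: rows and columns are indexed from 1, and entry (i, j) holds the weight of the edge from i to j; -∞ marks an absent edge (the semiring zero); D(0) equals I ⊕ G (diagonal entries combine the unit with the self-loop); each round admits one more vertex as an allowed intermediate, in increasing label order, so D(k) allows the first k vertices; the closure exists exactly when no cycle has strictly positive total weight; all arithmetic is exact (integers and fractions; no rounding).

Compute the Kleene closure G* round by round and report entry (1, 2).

D(0):
  [0, -∞, 0]
  [-18, 0, -20]
  [-9, 4, 0]
D(1):
  [0, -∞, 0]
  [-18, 0, -18]
  [-9, 4, 0]
D(2):
  [0, -∞, 0]
  [-18, 0, -18]
  [-9, 4, 0]
D(3):
  [0, 4, 0]
  [-18, 0, -18]
  [-9, 4, 0]
Answer: G*[1][2] = 4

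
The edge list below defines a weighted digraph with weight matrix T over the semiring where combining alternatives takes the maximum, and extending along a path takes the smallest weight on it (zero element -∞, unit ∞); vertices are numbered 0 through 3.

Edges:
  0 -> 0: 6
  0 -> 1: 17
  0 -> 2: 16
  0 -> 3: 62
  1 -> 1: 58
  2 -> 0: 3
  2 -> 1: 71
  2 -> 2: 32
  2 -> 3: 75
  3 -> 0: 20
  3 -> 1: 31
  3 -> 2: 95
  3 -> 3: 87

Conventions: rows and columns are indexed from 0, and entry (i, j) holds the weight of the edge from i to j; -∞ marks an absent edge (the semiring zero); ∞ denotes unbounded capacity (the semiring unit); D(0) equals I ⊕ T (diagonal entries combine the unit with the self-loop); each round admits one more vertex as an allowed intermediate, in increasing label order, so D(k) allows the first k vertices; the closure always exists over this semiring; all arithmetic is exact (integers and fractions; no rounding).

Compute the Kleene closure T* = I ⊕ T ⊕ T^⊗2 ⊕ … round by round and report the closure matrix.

D(0):
  [∞, 17, 16, 62]
  [-∞, ∞, -∞, -∞]
  [3, 71, ∞, 75]
  [20, 31, 95, ∞]
D(1):
  [∞, 17, 16, 62]
  [-∞, ∞, -∞, -∞]
  [3, 71, ∞, 75]
  [20, 31, 95, ∞]
D(2):
  [∞, 17, 16, 62]
  [-∞, ∞, -∞, -∞]
  [3, 71, ∞, 75]
  [20, 31, 95, ∞]
D(3):
  [∞, 17, 16, 62]
  [-∞, ∞, -∞, -∞]
  [3, 71, ∞, 75]
  [20, 71, 95, ∞]
D(4):
  [∞, 62, 62, 62]
  [-∞, ∞, -∞, -∞]
  [20, 71, ∞, 75]
  [20, 71, 95, ∞]
Answer: T* = [[∞, 62, 62, 62], [-∞, ∞, -∞, -∞], [20, 71, ∞, 75], [20, 71, 95, ∞]]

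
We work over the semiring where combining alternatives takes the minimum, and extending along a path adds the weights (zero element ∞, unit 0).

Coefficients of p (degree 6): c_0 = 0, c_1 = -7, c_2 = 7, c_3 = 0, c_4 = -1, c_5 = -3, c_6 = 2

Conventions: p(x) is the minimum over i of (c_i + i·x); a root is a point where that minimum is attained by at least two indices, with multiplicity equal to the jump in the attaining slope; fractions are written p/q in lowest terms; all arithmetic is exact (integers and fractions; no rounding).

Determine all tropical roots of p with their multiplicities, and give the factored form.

hull edge (i=0, c=0) to (i=1, c=-7): slope -7, span 1
hull edge (i=1, c=-7) to (i=5, c=-3): slope 1, span 4
hull edge (i=5, c=-3) to (i=6, c=2): slope 5, span 1
Factored form: p(x) = 2 ⊗ (x ⊕ (-5)) ⊗ (x ⊕ (-1)) ⊗ (x ⊕ (-1)) ⊗ (x ⊕ (-1)) ⊗ (x ⊕ (-1)) ⊗ (x ⊕ 7)
Answer: roots = -5 (mult 1), -1 (mult 4), 7 (mult 1)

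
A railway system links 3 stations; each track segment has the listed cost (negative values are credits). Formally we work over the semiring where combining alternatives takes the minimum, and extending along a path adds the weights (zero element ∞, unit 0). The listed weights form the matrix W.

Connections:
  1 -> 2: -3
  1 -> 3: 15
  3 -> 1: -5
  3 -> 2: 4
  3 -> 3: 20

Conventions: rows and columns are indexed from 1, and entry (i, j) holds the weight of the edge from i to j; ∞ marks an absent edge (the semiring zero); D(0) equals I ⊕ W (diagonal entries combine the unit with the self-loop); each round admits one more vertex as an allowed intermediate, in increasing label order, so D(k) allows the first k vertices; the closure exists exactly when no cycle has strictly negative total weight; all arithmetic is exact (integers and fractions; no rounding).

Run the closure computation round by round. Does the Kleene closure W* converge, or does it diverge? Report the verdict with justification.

D(0):
  [0, -3, 15]
  [∞, 0, ∞]
  [-5, 4, 0]
D(1):
  [0, -3, 15]
  [∞, 0, ∞]
  [-5, -8, 0]
D(2):
  [0, -3, 15]
  [∞, 0, ∞]
  [-5, -8, 0]
D(3):
  [0, -3, 15]
  [∞, 0, ∞]
  [-5, -8, 0]
Key observation: every diagonal entry stays at the unit through all rounds, so no improving cycle exists.
Answer: CONVERGES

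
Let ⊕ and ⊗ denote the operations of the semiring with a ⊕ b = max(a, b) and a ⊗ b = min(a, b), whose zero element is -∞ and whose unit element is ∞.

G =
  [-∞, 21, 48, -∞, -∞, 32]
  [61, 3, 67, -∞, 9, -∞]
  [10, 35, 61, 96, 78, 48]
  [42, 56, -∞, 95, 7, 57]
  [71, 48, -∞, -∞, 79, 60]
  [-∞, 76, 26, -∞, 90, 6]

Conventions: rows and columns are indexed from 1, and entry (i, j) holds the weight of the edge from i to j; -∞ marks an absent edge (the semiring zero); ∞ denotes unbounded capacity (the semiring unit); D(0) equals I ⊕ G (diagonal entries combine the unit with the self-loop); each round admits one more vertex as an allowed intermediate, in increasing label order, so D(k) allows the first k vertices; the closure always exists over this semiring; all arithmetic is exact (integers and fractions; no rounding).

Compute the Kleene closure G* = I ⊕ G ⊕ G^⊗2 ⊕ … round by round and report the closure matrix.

D(0):
  [∞, 21, 48, -∞, -∞, 32]
  [61, ∞, 67, -∞, 9, -∞]
  [10, 35, ∞, 96, 78, 48]
  [42, 56, -∞, ∞, 7, 57]
  [71, 48, -∞, -∞, ∞, 60]
  [-∞, 76, 26, -∞, 90, ∞]
D(1):
  [∞, 21, 48, -∞, -∞, 32]
  [61, ∞, 67, -∞, 9, 32]
  [10, 35, ∞, 96, 78, 48]
  [42, 56, 42, ∞, 7, 57]
  [71, 48, 48, -∞, ∞, 60]
  [-∞, 76, 26, -∞, 90, ∞]
D(2):
  [∞, 21, 48, -∞, 9, 32]
  [61, ∞, 67, -∞, 9, 32]
  [35, 35, ∞, 96, 78, 48]
  [56, 56, 56, ∞, 9, 57]
  [71, 48, 48, -∞, ∞, 60]
  [61, 76, 67, -∞, 90, ∞]
D(3):
  [∞, 35, 48, 48, 48, 48]
  [61, ∞, 67, 67, 67, 48]
  [35, 35, ∞, 96, 78, 48]
  [56, 56, 56, ∞, 56, 57]
  [71, 48, 48, 48, ∞, 60]
  [61, 76, 67, 67, 90, ∞]
D(4):
  [∞, 48, 48, 48, 48, 48]
  [61, ∞, 67, 67, 67, 57]
  [56, 56, ∞, 96, 78, 57]
  [56, 56, 56, ∞, 56, 57]
  [71, 48, 48, 48, ∞, 60]
  [61, 76, 67, 67, 90, ∞]
D(5):
  [∞, 48, 48, 48, 48, 48]
  [67, ∞, 67, 67, 67, 60]
  [71, 56, ∞, 96, 78, 60]
  [56, 56, 56, ∞, 56, 57]
  [71, 48, 48, 48, ∞, 60]
  [71, 76, 67, 67, 90, ∞]
D(6):
  [∞, 48, 48, 48, 48, 48]
  [67, ∞, 67, 67, 67, 60]
  [71, 60, ∞, 96, 78, 60]
  [57, 57, 57, ∞, 57, 57]
  [71, 60, 60, 60, ∞, 60]
  [71, 76, 67, 67, 90, ∞]
Answer: G* = [[∞, 48, 48, 48, 48, 48], [67, ∞, 67, 67, 67, 60], [71, 60, ∞, 96, 78, 60], [57, 57, 57, ∞, 57, 57], [71, 60, 60, 60, ∞, 60], [71, 76, 67, 67, 90, ∞]]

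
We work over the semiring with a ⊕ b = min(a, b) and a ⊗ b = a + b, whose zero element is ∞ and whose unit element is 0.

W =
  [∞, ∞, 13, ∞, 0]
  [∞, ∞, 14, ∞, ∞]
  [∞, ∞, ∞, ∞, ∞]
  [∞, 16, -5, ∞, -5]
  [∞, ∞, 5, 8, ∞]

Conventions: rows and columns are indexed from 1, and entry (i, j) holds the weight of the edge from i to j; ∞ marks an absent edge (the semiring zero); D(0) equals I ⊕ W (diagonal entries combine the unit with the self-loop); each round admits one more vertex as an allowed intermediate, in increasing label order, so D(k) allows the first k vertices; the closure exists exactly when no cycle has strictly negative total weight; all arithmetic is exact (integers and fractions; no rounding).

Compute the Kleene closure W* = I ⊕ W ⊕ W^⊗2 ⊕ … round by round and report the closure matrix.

D(0):
  [0, ∞, 13, ∞, 0]
  [∞, 0, 14, ∞, ∞]
  [∞, ∞, 0, ∞, ∞]
  [∞, 16, -5, 0, -5]
  [∞, ∞, 5, 8, 0]
D(1):
  [0, ∞, 13, ∞, 0]
  [∞, 0, 14, ∞, ∞]
  [∞, ∞, 0, ∞, ∞]
  [∞, 16, -5, 0, -5]
  [∞, ∞, 5, 8, 0]
D(2):
  [0, ∞, 13, ∞, 0]
  [∞, 0, 14, ∞, ∞]
  [∞, ∞, 0, ∞, ∞]
  [∞, 16, -5, 0, -5]
  [∞, ∞, 5, 8, 0]
D(3):
  [0, ∞, 13, ∞, 0]
  [∞, 0, 14, ∞, ∞]
  [∞, ∞, 0, ∞, ∞]
  [∞, 16, -5, 0, -5]
  [∞, ∞, 5, 8, 0]
D(4):
  [0, ∞, 13, ∞, 0]
  [∞, 0, 14, ∞, ∞]
  [∞, ∞, 0, ∞, ∞]
  [∞, 16, -5, 0, -5]
  [∞, 24, 3, 8, 0]
D(5):
  [0, 24, 3, 8, 0]
  [∞, 0, 14, ∞, ∞]
  [∞, ∞, 0, ∞, ∞]
  [∞, 16, -5, 0, -5]
  [∞, 24, 3, 8, 0]
Answer: W* = [[0, 24, 3, 8, 0], [∞, 0, 14, ∞, ∞], [∞, ∞, 0, ∞, ∞], [∞, 16, -5, 0, -5], [∞, 24, 3, 8, 0]]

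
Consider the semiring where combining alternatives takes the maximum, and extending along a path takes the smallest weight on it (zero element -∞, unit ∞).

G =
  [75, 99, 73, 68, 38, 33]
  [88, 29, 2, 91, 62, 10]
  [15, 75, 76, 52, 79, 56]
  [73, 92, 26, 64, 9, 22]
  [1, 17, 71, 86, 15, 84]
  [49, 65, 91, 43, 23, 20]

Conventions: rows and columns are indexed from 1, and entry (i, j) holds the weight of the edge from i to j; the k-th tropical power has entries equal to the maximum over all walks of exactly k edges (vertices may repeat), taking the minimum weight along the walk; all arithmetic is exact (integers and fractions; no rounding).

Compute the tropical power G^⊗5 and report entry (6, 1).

G^⊗2:
  [88, 75, 73, 91, 73, 56]
  [75, 91, 73, 68, 38, 62]
  [75, 75, 76, 79, 76, 79]
  [88, 73, 73, 91, 62, 33]
  [73, 86, 84, 64, 71, 56]
  [65, 75, 76, 65, 79, 56]
G^⊗3:
  [75, 91, 73, 75, 73, 73]
  [88, 75, 73, 91, 73, 56]
  [75, 79, 79, 76, 76, 76]
  [75, 91, 73, 73, 73, 62]
  [86, 75, 76, 86, 79, 71]
  [75, 75, 76, 79, 76, 79]
G^⊗4:
  [88, 75, 73, 91, 73, 73]
  [75, 91, 73, 75, 73, 73]
  [79, 76, 76, 79, 79, 76]
  [88, 75, 73, 91, 73, 73]
  [75, 86, 76, 79, 76, 79]
  [75, 79, 79, 76, 76, 76]
G^⊗5:
  [75, 91, 73, 75, 73, 73]
  [88, 75, 73, 91, 73, 73]
  [76, 79, 76, 79, 76, 79]
  [75, 91, 73, 75, 73, 73]
  [86, 79, 79, 86, 76, 76]
  [79, 76, 76, 79, 79, 76]
Key observation: the optimum is the walk 6->3->5->4->2->1, with weight 91 min 79 min 86 min 92 min 88 = 79.
Optimal value attained by: walk 6->3->5->4->2->1.
Answer: (G^⊗5)[6][1] = 79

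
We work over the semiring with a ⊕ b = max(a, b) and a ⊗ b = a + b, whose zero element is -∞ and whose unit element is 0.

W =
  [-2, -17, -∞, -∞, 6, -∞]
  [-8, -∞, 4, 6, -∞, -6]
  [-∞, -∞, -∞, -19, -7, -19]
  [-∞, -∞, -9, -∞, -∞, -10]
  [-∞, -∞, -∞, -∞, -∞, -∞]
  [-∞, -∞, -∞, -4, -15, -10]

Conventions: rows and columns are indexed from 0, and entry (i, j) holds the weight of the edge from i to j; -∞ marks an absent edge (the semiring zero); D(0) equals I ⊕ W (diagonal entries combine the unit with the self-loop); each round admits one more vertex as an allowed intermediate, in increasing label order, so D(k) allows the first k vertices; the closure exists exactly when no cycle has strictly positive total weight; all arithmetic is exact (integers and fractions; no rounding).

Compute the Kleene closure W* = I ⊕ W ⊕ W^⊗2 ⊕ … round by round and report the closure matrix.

D(0):
  [0, -17, -∞, -∞, 6, -∞]
  [-8, 0, 4, 6, -∞, -6]
  [-∞, -∞, 0, -19, -7, -19]
  [-∞, -∞, -9, 0, -∞, -10]
  [-∞, -∞, -∞, -∞, 0, -∞]
  [-∞, -∞, -∞, -4, -15, 0]
D(1):
  [0, -17, -∞, -∞, 6, -∞]
  [-8, 0, 4, 6, -2, -6]
  [-∞, -∞, 0, -19, -7, -19]
  [-∞, -∞, -9, 0, -∞, -10]
  [-∞, -∞, -∞, -∞, 0, -∞]
  [-∞, -∞, -∞, -4, -15, 0]
D(2):
  [0, -17, -13, -11, 6, -23]
  [-8, 0, 4, 6, -2, -6]
  [-∞, -∞, 0, -19, -7, -19]
  [-∞, -∞, -9, 0, -∞, -10]
  [-∞, -∞, -∞, -∞, 0, -∞]
  [-∞, -∞, -∞, -4, -15, 0]
D(3):
  [0, -17, -13, -11, 6, -23]
  [-8, 0, 4, 6, -2, -6]
  [-∞, -∞, 0, -19, -7, -19]
  [-∞, -∞, -9, 0, -16, -10]
  [-∞, -∞, -∞, -∞, 0, -∞]
  [-∞, -∞, -∞, -4, -15, 0]
D(4):
  [0, -17, -13, -11, 6, -21]
  [-8, 0, 4, 6, -2, -4]
  [-∞, -∞, 0, -19, -7, -19]
  [-∞, -∞, -9, 0, -16, -10]
  [-∞, -∞, -∞, -∞, 0, -∞]
  [-∞, -∞, -13, -4, -15, 0]
D(5):
  [0, -17, -13, -11, 6, -21]
  [-8, 0, 4, 6, -2, -4]
  [-∞, -∞, 0, -19, -7, -19]
  [-∞, -∞, -9, 0, -16, -10]
  [-∞, -∞, -∞, -∞, 0, -∞]
  [-∞, -∞, -13, -4, -15, 0]
D(6):
  [0, -17, -13, -11, 6, -21]
  [-8, 0, 4, 6, -2, -4]
  [-∞, -∞, 0, -19, -7, -19]
  [-∞, -∞, -9, 0, -16, -10]
  [-∞, -∞, -∞, -∞, 0, -∞]
  [-∞, -∞, -13, -4, -15, 0]
Answer: W* = [[0, -17, -13, -11, 6, -21], [-8, 0, 4, 6, -2, -4], [-∞, -∞, 0, -19, -7, -19], [-∞, -∞, -9, 0, -16, -10], [-∞, -∞, -∞, -∞, 0, -∞], [-∞, -∞, -13, -4, -15, 0]]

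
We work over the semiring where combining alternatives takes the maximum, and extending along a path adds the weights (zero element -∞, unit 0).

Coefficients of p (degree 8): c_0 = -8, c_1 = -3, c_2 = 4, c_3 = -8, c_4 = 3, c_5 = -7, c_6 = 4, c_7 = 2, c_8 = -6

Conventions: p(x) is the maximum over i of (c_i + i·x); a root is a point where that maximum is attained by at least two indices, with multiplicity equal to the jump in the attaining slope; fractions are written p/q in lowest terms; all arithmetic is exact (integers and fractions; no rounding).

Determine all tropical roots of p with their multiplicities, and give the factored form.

hull edge (i=0, c=-8) to (i=2, c=4): slope 6, span 2
hull edge (i=2, c=4) to (i=6, c=4): slope 0, span 4
hull edge (i=6, c=4) to (i=7, c=2): slope -2, span 1
hull edge (i=7, c=2) to (i=8, c=-6): slope -8, span 1
Factored form: p(x) = -6 ⊗ (x ⊕ (-6)) ⊗ (x ⊕ (-6)) ⊗ (x ⊕ 0) ⊗ (x ⊕ 0) ⊗ (x ⊕ 0) ⊗ (x ⊕ 0) ⊗ (x ⊕ 2) ⊗ (x ⊕ 8)
Answer: roots = -6 (mult 2), 0 (mult 4), 2 (mult 1), 8 (mult 1)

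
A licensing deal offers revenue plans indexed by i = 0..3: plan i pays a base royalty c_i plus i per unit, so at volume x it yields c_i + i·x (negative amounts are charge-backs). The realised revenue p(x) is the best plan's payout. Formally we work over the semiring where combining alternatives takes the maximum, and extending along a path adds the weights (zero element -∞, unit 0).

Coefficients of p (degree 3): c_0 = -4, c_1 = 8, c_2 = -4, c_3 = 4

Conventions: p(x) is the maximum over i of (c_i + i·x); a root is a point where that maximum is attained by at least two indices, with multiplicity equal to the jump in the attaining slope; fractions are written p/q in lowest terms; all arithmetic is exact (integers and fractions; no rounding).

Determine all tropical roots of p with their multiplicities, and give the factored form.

hull edge (i=0, c=-4) to (i=1, c=8): slope 12, span 1
hull edge (i=1, c=8) to (i=3, c=4): slope -2, span 2
Factored form: p(x) = 4 ⊗ (x ⊕ (-12)) ⊗ (x ⊕ 2) ⊗ (x ⊕ 2)
Answer: roots = -12 (mult 1), 2 (mult 2)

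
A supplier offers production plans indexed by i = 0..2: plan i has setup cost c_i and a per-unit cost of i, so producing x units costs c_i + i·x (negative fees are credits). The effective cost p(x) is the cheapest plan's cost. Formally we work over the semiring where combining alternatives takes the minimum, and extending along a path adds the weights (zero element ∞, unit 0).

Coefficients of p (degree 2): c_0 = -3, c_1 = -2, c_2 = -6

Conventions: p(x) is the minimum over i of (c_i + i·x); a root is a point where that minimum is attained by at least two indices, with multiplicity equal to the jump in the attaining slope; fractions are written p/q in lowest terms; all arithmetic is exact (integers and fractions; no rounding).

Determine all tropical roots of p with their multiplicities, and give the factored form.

hull edge (i=0, c=-3) to (i=2, c=-6): slope -3/2, span 2
Factored form: p(x) = -6 ⊗ (x ⊕ 3/2) ⊗ (x ⊕ 3/2)
Answer: roots = 3/2 (mult 2)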